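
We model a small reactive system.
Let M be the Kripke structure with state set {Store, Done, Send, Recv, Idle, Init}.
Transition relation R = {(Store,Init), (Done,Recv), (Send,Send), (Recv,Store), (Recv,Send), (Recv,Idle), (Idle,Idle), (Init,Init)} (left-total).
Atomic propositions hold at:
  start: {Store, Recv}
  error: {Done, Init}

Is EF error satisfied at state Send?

No

EF error: least fixpoint, start Z0 = {Done, Init}, add states with some successor in Z. Z1 = {Store, Done, Init}; Z2 = {Store, Done, Recv, Init}; fixed.
Sat(EF error) = {Store, Done, Recv, Init}
Send ∉ Sat(EF error) = {Store, Done, Recv, Init}, so the formula does not hold at Send.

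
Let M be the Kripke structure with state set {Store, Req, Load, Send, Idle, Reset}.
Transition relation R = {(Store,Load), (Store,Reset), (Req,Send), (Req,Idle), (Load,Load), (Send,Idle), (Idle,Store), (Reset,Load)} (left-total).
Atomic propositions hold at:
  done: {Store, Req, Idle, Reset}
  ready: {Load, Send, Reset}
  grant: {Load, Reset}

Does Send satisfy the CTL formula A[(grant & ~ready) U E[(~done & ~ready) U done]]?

No

Sat(~ready) = {Store, Req, Idle}
Sat(grant & ~ready) = ∅
Sat(~done) = {Load, Send}
Sat(~done & ~ready) = ∅
E[(~done & ~ready) U done]: least fixpoint, start Z0 = Sat(done) = {Store, Req, Idle, Reset}, add states in Sat(~done & ~ready) with some successor in Z. Already a fixed point.
Sat(E[(~done & ~ready) U done]) = {Store, Req, Idle, Reset}
A[(grant & ~ready) U E[(~done & ~ready) U done]]: least fixpoint, start Z0 = Sat(E[(~done & ~ready) U done]) = {Store, Req, Idle, Reset}, add states in Sat(grant & ~ready) with every successor in Z. Already a fixed point.
Sat(A[(grant & ~ready) U E[(~done & ~ready) U done]]) = {Store, Req, Idle, Reset}
Send ∉ Sat(A[(grant & ~ready) U E[(~done & ~ready) U done]]) = {Store, Req, Idle, Reset}, so the formula does not hold at Send.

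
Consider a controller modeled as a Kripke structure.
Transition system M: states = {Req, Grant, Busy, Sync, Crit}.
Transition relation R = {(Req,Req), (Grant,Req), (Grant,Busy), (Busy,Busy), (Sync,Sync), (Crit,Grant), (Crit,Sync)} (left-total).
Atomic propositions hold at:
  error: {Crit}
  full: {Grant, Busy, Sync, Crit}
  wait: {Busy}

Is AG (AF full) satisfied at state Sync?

Yes

AF full: least fixpoint, start Z0 = {Grant, Busy, Sync, Crit}, add states with every successor in Z. Already a fixed point.
Sat(AF full) = {Grant, Busy, Sync, Crit}
AG (AF full): greatest fixpoint, start Z0 = {Grant, Busy, Sync, Crit}, keep only states in Sat with every successor in Z. Z1 = {Busy, Sync, Crit}; Z2 = {Busy, Sync}; fixed.
Sat(AG (AF full)) = {Busy, Sync}
Sync ∈ Sat(AG (AF full)) = {Busy, Sync}, so the formula holds at Sync.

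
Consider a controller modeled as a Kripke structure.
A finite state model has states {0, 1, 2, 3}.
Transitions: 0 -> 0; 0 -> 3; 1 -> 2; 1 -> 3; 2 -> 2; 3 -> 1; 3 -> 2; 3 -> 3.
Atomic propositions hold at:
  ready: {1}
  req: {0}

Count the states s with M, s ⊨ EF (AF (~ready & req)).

1

Sat(~ready) = {0, 2, 3}
Sat(~ready & req) = {0}
AF (~ready & req): least fixpoint, start Z0 = {0}, add states with every successor in Z. Already a fixed point.
Sat(AF (~ready & req)) = {0}
EF (AF (~ready & req)): least fixpoint, start Z0 = {0}, add states with some successor in Z. Already a fixed point.
Sat(EF (AF (~ready & req))) = {0}
|Sat(EF (AF (~ready & req)))| = |{0}| = 1.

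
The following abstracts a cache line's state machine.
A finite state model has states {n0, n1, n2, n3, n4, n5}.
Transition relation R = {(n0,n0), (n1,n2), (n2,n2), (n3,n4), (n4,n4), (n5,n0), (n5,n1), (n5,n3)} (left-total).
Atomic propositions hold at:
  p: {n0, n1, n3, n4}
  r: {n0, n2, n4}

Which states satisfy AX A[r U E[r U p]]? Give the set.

{n0, n3, n4, n5}

E[r U p]: least fixpoint, start Z0 = Sat(p) = {n0, n1, n3, n4}, add states in Sat(r) with some successor in Z. Already a fixed point.
Sat(E[r U p]) = {n0, n1, n3, n4}
A[r U E[r U p]]: least fixpoint, start Z0 = Sat(E[r U p]) = {n0, n1, n3, n4}, add states in Sat(r) with every successor in Z. Already a fixed point.
Sat(A[r U E[r U p]]) = {n0, n1, n3, n4}
Sat(AX A[r U E[r U p]]) = {s : every successor in {n0, n1, n3, n4}} = {n0, n3, n4, n5}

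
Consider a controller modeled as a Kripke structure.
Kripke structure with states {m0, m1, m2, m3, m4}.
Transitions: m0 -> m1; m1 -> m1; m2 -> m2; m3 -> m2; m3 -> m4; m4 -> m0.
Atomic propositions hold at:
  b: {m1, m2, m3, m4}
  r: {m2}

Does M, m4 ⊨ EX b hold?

Sat(EX b) = {s : some successor in {m1, m2, m3, m4}} = {m0, m1, m2, m3}
m4 ∉ Sat(EX b) = {m0, m1, m2, m3}, so the formula does not hold at m4.

No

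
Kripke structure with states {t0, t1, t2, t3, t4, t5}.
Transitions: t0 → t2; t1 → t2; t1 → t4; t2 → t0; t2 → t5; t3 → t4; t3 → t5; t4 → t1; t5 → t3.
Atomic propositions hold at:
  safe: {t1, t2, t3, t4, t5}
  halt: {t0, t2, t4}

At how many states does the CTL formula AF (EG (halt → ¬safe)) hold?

2

Sat(¬safe) = {t0}
Sat(halt → ¬safe) = {t0, t1, t3, t5}
EG (halt → ¬safe): greatest fixpoint, start Z0 = {t0, t1, t3, t5}, keep only states in Sat with some successor in Z. Z1 = {t3, t5}; fixed.
Sat(EG (halt → ¬safe)) = {t3, t5}
AF (EG (halt → ¬safe)): least fixpoint, start Z0 = {t3, t5}, add states with every successor in Z. Already a fixed point.
Sat(AF (EG (halt → ¬safe))) = {t3, t5}
|Sat(AF (EG (halt → ¬safe)))| = |{t3, t5}| = 2.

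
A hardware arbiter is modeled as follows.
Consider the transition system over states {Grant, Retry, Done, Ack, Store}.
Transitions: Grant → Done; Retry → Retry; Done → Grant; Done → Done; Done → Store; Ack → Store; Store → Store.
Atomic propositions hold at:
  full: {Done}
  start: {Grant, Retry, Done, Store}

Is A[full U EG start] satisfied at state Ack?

EG start: greatest fixpoint, start Z0 = {Grant, Retry, Done, Store}, keep only states in Sat with some successor in Z. Already a fixed point.
Sat(EG start) = {Grant, Retry, Done, Store}
A[full U EG start]: least fixpoint, start Z0 = Sat(EG start) = {Grant, Retry, Done, Store}, add states in Sat(full) with every successor in Z. Already a fixed point.
Sat(A[full U EG start]) = {Grant, Retry, Done, Store}
Ack ∉ Sat(A[full U EG start]) = {Grant, Retry, Done, Store}, so the formula does not hold at Ack.

No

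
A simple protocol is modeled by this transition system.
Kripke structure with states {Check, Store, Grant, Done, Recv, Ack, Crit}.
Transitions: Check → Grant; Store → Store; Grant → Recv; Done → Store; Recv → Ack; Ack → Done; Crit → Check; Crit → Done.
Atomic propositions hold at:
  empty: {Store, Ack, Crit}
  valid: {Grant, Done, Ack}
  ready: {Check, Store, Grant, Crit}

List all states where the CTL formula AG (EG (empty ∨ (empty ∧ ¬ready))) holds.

Sat(¬ready) = {Done, Recv, Ack}
Sat(empty ∧ ¬ready) = {Ack}
Sat(empty ∨ (empty ∧ ¬ready)) = {Store, Ack, Crit}
EG (empty ∨ (empty ∧ ¬ready)): greatest fixpoint, start Z0 = {Store, Ack, Crit}, keep only states in Sat with some successor in Z. Z1 = {Store}; fixed.
Sat(EG (empty ∨ (empty ∧ ¬ready))) = {Store}
AG (EG (empty ∨ (empty ∧ ¬ready))): greatest fixpoint, start Z0 = {Store}, keep only states in Sat with every successor in Z. Already a fixed point.
Sat(AG (EG (empty ∨ (empty ∧ ¬ready)))) = {Store}

{Store}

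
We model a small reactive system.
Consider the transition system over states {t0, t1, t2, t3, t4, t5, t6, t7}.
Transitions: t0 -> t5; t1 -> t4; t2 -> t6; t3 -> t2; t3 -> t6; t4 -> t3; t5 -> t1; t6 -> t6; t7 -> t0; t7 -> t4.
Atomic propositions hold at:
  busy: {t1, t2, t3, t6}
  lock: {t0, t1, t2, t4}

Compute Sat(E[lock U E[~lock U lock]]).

{t0, t1, t2, t3, t4, t5, t7}

Sat(~lock) = {t3, t5, t6, t7}
E[~lock U lock]: least fixpoint, start Z0 = Sat(lock) = {t0, t1, t2, t4}, add states in Sat(~lock) with some successor in Z. Z1 = {t0, t1, t2, t3, t4, t5, t7}; fixed.
Sat(E[~lock U lock]) = {t0, t1, t2, t3, t4, t5, t7}
E[lock U E[~lock U lock]]: least fixpoint, start Z0 = Sat(E[~lock U lock]) = {t0, t1, t2, t3, t4, t5, t7}, add states in Sat(lock) with some successor in Z. Already a fixed point.
Sat(E[lock U E[~lock U lock]]) = {t0, t1, t2, t3, t4, t5, t7}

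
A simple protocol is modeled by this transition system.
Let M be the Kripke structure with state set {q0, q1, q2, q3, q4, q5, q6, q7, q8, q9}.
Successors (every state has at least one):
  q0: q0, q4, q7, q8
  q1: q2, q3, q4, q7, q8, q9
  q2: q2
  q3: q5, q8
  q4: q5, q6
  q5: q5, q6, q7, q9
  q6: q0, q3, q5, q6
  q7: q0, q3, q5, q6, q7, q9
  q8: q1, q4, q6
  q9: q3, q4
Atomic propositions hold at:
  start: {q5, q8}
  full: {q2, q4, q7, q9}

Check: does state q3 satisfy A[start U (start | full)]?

Sat(start | full) = {q2, q4, q5, q7, q8, q9}
A[start U (start | full)]: least fixpoint, start Z0 = Sat((start | full)) = {q2, q4, q5, q7, q8, q9}, add states in Sat(start) with every successor in Z. Already a fixed point.
Sat(A[start U (start | full)]) = {q2, q4, q5, q7, q8, q9}
q3 ∉ Sat(A[start U (start | full)]) = {q2, q4, q5, q7, q8, q9}, so the formula does not hold at q3.

No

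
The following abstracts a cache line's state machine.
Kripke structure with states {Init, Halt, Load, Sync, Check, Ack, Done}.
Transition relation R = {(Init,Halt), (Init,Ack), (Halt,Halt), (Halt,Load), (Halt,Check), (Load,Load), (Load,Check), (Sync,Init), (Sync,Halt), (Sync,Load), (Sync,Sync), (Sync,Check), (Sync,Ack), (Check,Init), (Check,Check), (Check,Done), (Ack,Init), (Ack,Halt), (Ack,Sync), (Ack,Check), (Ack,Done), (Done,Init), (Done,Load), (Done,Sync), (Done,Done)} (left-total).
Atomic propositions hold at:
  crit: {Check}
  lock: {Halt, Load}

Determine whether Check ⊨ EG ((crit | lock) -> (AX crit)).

No

Sat(crit | lock) = {Halt, Load, Check}
Sat(AX crit) = {s : every successor in {Check}} = ∅
Sat((crit | lock) -> (AX crit)) = {Init, Sync, Ack, Done}
EG ((crit | lock) -> (AX crit)): greatest fixpoint, start Z0 = {Init, Sync, Ack, Done}, keep only states in Sat with some successor in Z. Already a fixed point.
Sat(EG ((crit | lock) -> (AX crit))) = {Init, Sync, Ack, Done}
Check ∉ Sat(EG ((crit | lock) -> (AX crit))) = {Init, Sync, Ack, Done}, so the formula does not hold at Check.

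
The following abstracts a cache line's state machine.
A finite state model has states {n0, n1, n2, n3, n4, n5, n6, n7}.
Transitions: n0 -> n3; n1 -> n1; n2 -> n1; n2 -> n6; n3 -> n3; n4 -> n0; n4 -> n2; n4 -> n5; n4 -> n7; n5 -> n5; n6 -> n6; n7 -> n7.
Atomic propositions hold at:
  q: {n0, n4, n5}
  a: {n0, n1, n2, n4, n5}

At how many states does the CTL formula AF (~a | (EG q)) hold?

6

Sat(~a) = {n3, n6, n7}
EG q: greatest fixpoint, start Z0 = {n0, n4, n5}, keep only states in Sat with some successor in Z. Z1 = {n4, n5}; fixed.
Sat(EG q) = {n4, n5}
Sat(~a | (EG q)) = {n3, n4, n5, n6, n7}
AF (~a | (EG q)): least fixpoint, start Z0 = {n3, n4, n5, n6, n7}, add states with every successor in Z. Z1 = {n0, n3, n4, n5, n6, n7}; fixed.
Sat(AF (~a | (EG q))) = {n0, n3, n4, n5, n6, n7}
|Sat(AF (~a | (EG q)))| = |{n0, n3, n4, n5, n6, n7}| = 6.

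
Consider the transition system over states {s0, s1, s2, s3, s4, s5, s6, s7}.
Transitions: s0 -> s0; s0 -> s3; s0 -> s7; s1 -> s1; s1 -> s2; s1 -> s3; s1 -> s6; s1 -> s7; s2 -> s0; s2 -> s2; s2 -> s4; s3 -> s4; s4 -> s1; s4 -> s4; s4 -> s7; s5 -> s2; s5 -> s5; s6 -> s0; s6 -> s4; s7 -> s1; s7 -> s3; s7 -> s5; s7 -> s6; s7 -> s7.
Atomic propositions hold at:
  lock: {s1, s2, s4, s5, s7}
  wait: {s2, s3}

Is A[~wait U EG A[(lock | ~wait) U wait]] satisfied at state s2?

Sat(~wait) = {s0, s1, s4, s5, s6, s7}
Sat(lock | ~wait) = {s0, s1, s2, s4, s5, s6, s7}
A[(lock | ~wait) U wait]: least fixpoint, start Z0 = Sat(wait) = {s2, s3}, add states in Sat(lock | ~wait) with every successor in Z. Already a fixed point.
Sat(A[(lock | ~wait) U wait]) = {s2, s3}
EG A[(lock | ~wait) U wait]: greatest fixpoint, start Z0 = {s2, s3}, keep only states in Sat with some successor in Z. Z1 = {s2}; fixed.
Sat(EG A[(lock | ~wait) U wait]) = {s2}
A[~wait U EG A[(lock | ~wait) U wait]]: least fixpoint, start Z0 = Sat(EG A[(lock | ~wait) U wait]) = {s2}, add states in Sat(~wait) with every successor in Z. Already a fixed point.
Sat(A[~wait U EG A[(lock | ~wait) U wait]]) = {s2}
s2 ∈ Sat(A[~wait U EG A[(lock | ~wait) U wait]]) = {s2}, so the formula holds at s2.

Yes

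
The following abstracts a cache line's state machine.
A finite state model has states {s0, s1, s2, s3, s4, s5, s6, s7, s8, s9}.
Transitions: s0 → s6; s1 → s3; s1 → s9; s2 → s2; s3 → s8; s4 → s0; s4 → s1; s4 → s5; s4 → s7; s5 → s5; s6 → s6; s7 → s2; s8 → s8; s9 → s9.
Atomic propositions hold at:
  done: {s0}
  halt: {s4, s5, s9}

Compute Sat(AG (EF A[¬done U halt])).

{s5, s9}

Sat(¬done) = {s1, s2, s3, s4, s5, s6, s7, s8, s9}
A[¬done U halt]: least fixpoint, start Z0 = Sat(halt) = {s4, s5, s9}, add states in Sat(¬done) with every successor in Z. Already a fixed point.
Sat(A[¬done U halt]) = {s4, s5, s9}
EF A[¬done U halt]: least fixpoint, start Z0 = {s4, s5, s9}, add states with some successor in Z. Z1 = {s1, s4, s5, s9}; fixed.
Sat(EF A[¬done U halt]) = {s1, s4, s5, s9}
AG (EF A[¬done U halt]): greatest fixpoint, start Z0 = {s1, s4, s5, s9}, keep only states in Sat with every successor in Z. Z1 = {s5, s9}; fixed.
Sat(AG (EF A[¬done U halt])) = {s5, s9}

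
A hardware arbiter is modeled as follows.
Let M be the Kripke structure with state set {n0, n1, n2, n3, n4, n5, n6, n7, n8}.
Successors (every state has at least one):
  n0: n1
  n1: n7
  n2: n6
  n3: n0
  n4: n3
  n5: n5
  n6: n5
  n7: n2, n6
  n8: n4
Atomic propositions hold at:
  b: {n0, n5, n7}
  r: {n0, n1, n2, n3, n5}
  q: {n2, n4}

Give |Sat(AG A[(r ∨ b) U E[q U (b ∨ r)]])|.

Sat(r ∨ b) = {n0, n1, n2, n3, n5, n7}
Sat(b ∨ r) = {n0, n1, n2, n3, n5, n7}
E[q U (b ∨ r)]: least fixpoint, start Z0 = Sat((b ∨ r)) = {n0, n1, n2, n3, n5, n7}, add states in Sat(q) with some successor in Z. Z1 = {n0, n1, n2, n3, n4, n5, n7}; fixed.
Sat(E[q U (b ∨ r)]) = {n0, n1, n2, n3, n4, n5, n7}
A[(r ∨ b) U E[q U (b ∨ r)]]: least fixpoint, start Z0 = Sat(E[q U (b ∨ r)]) = {n0, n1, n2, n3, n4, n5, n7}, add states in Sat(r ∨ b) with every successor in Z. Already a fixed point.
Sat(A[(r ∨ b) U E[q U (b ∨ r)]]) = {n0, n1, n2, n3, n4, n5, n7}
AG A[(r ∨ b) U E[q U (b ∨ r)]]: greatest fixpoint, start Z0 = {n0, n1, n2, n3, n4, n5, n7}, keep only states in Sat with every successor in Z. Z1 = {n0, n1, n3, n4, n5}; Z2 = {n0, n3, n4, n5}; Z3 = {n3, n4, n5}; Z4 = {n4, n5}; Z5 = {n5}; fixed.
Sat(AG A[(r ∨ b) U E[q U (b ∨ r)]]) = {n5}
|Sat(AG A[(r ∨ b) U E[q U (b ∨ r)]])| = |{n5}| = 1.

1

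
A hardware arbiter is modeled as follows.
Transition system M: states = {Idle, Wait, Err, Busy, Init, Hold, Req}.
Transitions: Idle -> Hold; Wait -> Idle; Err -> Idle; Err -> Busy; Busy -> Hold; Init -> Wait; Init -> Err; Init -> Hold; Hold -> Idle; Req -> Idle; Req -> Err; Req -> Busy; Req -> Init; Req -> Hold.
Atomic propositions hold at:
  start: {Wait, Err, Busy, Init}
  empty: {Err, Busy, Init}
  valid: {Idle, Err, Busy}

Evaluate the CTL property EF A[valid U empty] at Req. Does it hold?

A[valid U empty]: least fixpoint, start Z0 = Sat(empty) = {Err, Busy, Init}, add states in Sat(valid) with every successor in Z. Already a fixed point.
Sat(A[valid U empty]) = {Err, Busy, Init}
EF A[valid U empty]: least fixpoint, start Z0 = {Err, Busy, Init}, add states with some successor in Z. Z1 = {Err, Busy, Init, Req}; fixed.
Sat(EF A[valid U empty]) = {Err, Busy, Init, Req}
Req ∈ Sat(EF A[valid U empty]) = {Err, Busy, Init, Req}, so the formula holds at Req.

Yes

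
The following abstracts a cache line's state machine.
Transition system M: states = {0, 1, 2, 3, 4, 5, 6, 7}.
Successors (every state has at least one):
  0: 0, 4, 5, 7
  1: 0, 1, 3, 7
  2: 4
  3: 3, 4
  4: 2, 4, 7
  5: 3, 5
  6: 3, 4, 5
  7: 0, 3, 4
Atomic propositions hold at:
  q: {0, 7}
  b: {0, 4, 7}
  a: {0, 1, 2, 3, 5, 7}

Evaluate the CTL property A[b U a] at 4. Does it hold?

A[b U a]: least fixpoint, start Z0 = Sat(a) = {0, 1, 2, 3, 5, 7}, add states in Sat(b) with every successor in Z. Already a fixed point.
Sat(A[b U a]) = {0, 1, 2, 3, 5, 7}
4 ∉ Sat(A[b U a]) = {0, 1, 2, 3, 5, 7}, so the formula does not hold at 4.

No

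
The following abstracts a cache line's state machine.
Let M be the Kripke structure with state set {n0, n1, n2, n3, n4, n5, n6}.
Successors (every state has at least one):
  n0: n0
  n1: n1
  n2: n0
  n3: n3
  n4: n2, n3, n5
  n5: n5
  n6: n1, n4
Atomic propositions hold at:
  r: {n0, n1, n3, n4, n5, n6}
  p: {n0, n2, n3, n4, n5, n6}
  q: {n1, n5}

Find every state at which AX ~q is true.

{n0, n2, n3}

Sat(~q) = {n0, n2, n3, n4, n6}
Sat(AX ~q) = {s : every successor in {n0, n2, n3, n4, n6}} = {n0, n2, n3}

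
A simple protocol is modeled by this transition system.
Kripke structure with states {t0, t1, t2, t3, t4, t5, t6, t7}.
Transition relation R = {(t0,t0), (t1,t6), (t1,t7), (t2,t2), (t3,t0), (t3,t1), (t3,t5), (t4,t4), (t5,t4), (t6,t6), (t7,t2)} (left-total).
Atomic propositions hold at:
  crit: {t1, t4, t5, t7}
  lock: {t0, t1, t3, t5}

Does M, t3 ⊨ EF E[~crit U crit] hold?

Sat(~crit) = {t0, t2, t3, t6}
E[~crit U crit]: least fixpoint, start Z0 = Sat(crit) = {t1, t4, t5, t7}, add states in Sat(~crit) with some successor in Z. Z1 = {t1, t3, t4, t5, t7}; fixed.
Sat(E[~crit U crit]) = {t1, t3, t4, t5, t7}
EF E[~crit U crit]: least fixpoint, start Z0 = {t1, t3, t4, t5, t7}, add states with some successor in Z. Already a fixed point.
Sat(EF E[~crit U crit]) = {t1, t3, t4, t5, t7}
t3 ∈ Sat(EF E[~crit U crit]) = {t1, t3, t4, t5, t7}, so the formula holds at t3.

Yes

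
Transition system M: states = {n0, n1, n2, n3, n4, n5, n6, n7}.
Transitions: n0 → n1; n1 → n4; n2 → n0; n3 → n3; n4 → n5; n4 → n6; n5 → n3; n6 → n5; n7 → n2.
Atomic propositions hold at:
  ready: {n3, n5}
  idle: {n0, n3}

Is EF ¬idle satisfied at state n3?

No

Sat(¬idle) = {n1, n2, n4, n5, n6, n7}
EF ¬idle: least fixpoint, start Z0 = {n1, n2, n4, n5, n6, n7}, add states with some successor in Z. Z1 = {n0, n1, n2, n4, n5, n6, n7}; fixed.
Sat(EF ¬idle) = {n0, n1, n2, n4, n5, n6, n7}
n3 ∉ Sat(EF ¬idle) = {n0, n1, n2, n4, n5, n6, n7}, so the formula does not hold at n3.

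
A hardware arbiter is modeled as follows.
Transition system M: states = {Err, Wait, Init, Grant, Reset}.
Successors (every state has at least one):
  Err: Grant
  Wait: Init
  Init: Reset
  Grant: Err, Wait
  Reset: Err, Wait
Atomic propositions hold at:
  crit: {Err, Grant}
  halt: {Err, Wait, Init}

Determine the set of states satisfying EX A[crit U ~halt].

{Err, Init, Grant, Reset}

Sat(~halt) = {Grant, Reset}
A[crit U ~halt]: least fixpoint, start Z0 = Sat(~halt) = {Grant, Reset}, add states in Sat(crit) with every successor in Z. Z1 = {Err, Grant, Reset}; fixed.
Sat(A[crit U ~halt]) = {Err, Grant, Reset}
Sat(EX A[crit U ~halt]) = {s : some successor in {Err, Grant, Reset}} = {Err, Init, Grant, Reset}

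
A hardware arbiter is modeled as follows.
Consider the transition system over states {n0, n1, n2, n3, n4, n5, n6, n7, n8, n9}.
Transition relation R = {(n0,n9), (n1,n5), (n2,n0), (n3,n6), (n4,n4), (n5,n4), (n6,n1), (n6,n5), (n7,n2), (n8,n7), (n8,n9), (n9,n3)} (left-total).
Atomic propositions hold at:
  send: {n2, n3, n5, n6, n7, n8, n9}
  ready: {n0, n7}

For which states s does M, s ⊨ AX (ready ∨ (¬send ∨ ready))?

Sat(¬send) = {n0, n1, n4}
Sat(¬send ∨ ready) = {n0, n1, n4, n7}
Sat(ready ∨ (¬send ∨ ready)) = {n0, n1, n4, n7}
Sat(AX (ready ∨ (¬send ∨ ready))) = {s : every successor in {n0, n1, n4, n7}} = {n2, n4, n5}

{n2, n4, n5}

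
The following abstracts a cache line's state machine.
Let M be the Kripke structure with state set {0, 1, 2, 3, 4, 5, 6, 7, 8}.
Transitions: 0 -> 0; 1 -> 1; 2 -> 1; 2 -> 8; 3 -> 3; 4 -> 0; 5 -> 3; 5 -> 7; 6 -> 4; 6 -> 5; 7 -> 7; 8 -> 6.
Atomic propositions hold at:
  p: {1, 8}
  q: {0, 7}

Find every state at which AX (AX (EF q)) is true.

{0, 4, 7, 8}

EF q: least fixpoint, start Z0 = {0, 7}, add states with some successor in Z. Z1 = {0, 4, 5, 7}; Z2 = {0, 4, 5, 6, 7}; Z3 = {0, 4, 5, 6, 7, 8}; Z4 = {0, 2, 4, 5, 6, 7, 8}; fixed.
Sat(EF q) = {0, 2, 4, 5, 6, 7, 8}
Sat(AX (EF q)) = {s : every successor in {0, 2, 4, 5, 6, 7, 8}} = {0, 4, 6, 7, 8}
Sat(AX (AX (EF q))) = {s : every successor in {0, 4, 6, 7, 8}} = {0, 4, 7, 8}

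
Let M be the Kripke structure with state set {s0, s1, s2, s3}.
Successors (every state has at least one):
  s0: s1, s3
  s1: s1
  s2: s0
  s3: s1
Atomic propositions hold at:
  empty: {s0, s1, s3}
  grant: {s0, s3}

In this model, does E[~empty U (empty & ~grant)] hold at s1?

Yes

Sat(~empty) = {s2}
Sat(~grant) = {s1, s2}
Sat(empty & ~grant) = {s1}
E[~empty U (empty & ~grant)]: least fixpoint, start Z0 = Sat((empty & ~grant)) = {s1}, add states in Sat(~empty) with some successor in Z. Already a fixed point.
Sat(E[~empty U (empty & ~grant)]) = {s1}
s1 ∈ Sat(E[~empty U (empty & ~grant)]) = {s1}, so the formula holds at s1.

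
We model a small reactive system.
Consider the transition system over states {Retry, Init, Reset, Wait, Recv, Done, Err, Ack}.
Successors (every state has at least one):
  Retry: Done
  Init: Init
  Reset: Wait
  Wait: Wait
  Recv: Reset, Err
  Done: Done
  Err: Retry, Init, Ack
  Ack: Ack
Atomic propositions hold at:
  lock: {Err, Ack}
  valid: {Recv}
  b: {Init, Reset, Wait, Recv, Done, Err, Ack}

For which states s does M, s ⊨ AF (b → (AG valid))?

{Retry}

AG valid: greatest fixpoint, start Z0 = {Recv}, keep only states in Sat with every successor in Z. Z1 = ∅; fixed.
Sat(AG valid) = ∅
Sat(b → (AG valid)) = {Retry}
AF (b → (AG valid)): least fixpoint, start Z0 = {Retry}, add states with every successor in Z. Already a fixed point.
Sat(AF (b → (AG valid))) = {Retry}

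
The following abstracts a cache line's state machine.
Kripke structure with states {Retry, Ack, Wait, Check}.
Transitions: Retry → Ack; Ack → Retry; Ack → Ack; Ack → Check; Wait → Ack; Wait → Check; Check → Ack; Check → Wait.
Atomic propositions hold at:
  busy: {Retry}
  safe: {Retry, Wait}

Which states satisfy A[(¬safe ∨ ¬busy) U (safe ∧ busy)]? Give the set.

{Retry}

Sat(¬safe) = {Ack, Check}
Sat(¬busy) = {Ack, Wait, Check}
Sat(¬safe ∨ ¬busy) = {Ack, Wait, Check}
Sat(safe ∧ busy) = {Retry}
A[(¬safe ∨ ¬busy) U (safe ∧ busy)]: least fixpoint, start Z0 = Sat((safe ∧ busy)) = {Retry}, add states in Sat(¬safe ∨ ¬busy) with every successor in Z. Already a fixed point.
Sat(A[(¬safe ∨ ¬busy) U (safe ∧ busy)]) = {Retry}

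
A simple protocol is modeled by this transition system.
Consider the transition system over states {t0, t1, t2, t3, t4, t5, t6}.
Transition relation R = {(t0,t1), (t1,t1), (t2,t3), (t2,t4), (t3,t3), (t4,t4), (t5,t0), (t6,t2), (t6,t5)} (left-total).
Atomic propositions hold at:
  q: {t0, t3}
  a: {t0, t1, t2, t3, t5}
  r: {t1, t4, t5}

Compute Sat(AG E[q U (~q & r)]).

{t0, t1, t4, t5}

Sat(~q) = {t1, t2, t4, t5, t6}
Sat(~q & r) = {t1, t4, t5}
E[q U (~q & r)]: least fixpoint, start Z0 = Sat((~q & r)) = {t1, t4, t5}, add states in Sat(q) with some successor in Z. Z1 = {t0, t1, t4, t5}; fixed.
Sat(E[q U (~q & r)]) = {t0, t1, t4, t5}
AG E[q U (~q & r)]: greatest fixpoint, start Z0 = {t0, t1, t4, t5}, keep only states in Sat with every successor in Z. Already a fixed point.
Sat(AG E[q U (~q & r)]) = {t0, t1, t4, t5}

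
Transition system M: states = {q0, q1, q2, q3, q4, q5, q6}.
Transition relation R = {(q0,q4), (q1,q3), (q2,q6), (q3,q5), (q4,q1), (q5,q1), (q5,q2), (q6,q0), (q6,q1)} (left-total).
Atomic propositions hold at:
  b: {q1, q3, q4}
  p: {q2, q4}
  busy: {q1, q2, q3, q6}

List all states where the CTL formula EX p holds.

{q0, q5}

Sat(EX p) = {s : some successor in {q2, q4}} = {q0, q5}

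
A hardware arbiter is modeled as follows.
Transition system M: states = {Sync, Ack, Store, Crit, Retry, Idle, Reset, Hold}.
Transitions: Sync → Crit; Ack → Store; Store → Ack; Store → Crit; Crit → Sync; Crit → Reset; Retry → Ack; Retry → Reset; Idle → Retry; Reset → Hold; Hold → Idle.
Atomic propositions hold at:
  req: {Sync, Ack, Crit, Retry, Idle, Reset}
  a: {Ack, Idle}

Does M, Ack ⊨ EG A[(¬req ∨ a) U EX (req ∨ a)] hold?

Yes

Sat(¬req) = {Store, Hold}
Sat(¬req ∨ a) = {Ack, Store, Idle, Hold}
Sat(req ∨ a) = {Sync, Ack, Crit, Retry, Idle, Reset}
Sat(EX (req ∨ a)) = {s : some successor in {Sync, Ack, Crit, Retry, Idle, Reset}} = {Sync, Store, Crit, Retry, Idle, Hold}
A[(¬req ∨ a) U EX (req ∨ a)]: least fixpoint, start Z0 = Sat(EX (req ∨ a)) = {Sync, Store, Crit, Retry, Idle, Hold}, add states in Sat(¬req ∨ a) with every successor in Z. Z1 = {Sync, Ack, Store, Crit, Retry, Idle, Hold}; fixed.
Sat(A[(¬req ∨ a) U EX (req ∨ a)]) = {Sync, Ack, Store, Crit, Retry, Idle, Hold}
EG A[(¬req ∨ a) U EX (req ∨ a)]: greatest fixpoint, start Z0 = {Sync, Ack, Store, Crit, Retry, Idle, Hold}, keep only states in Sat with some successor in Z. Already a fixed point.
Sat(EG A[(¬req ∨ a) U EX (req ∨ a)]) = {Sync, Ack, Store, Crit, Retry, Idle, Hold}
Ack ∈ Sat(EG A[(¬req ∨ a) U EX (req ∨ a)]) = {Sync, Ack, Store, Crit, Retry, Idle, Hold}, so the formula holds at Ack.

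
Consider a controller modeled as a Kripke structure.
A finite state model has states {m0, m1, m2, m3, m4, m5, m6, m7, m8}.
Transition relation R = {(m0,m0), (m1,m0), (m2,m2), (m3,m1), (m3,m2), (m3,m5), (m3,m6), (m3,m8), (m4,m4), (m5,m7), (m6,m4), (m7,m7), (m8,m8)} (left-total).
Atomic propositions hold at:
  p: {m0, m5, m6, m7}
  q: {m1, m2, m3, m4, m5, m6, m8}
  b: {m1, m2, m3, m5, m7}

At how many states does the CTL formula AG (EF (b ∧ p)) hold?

2

Sat(b ∧ p) = {m5, m7}
EF (b ∧ p): least fixpoint, start Z0 = {m5, m7}, add states with some successor in Z. Z1 = {m3, m5, m7}; fixed.
Sat(EF (b ∧ p)) = {m3, m5, m7}
AG (EF (b ∧ p)): greatest fixpoint, start Z0 = {m3, m5, m7}, keep only states in Sat with every successor in Z. Z1 = {m5, m7}; fixed.
Sat(AG (EF (b ∧ p))) = {m5, m7}
|Sat(AG (EF (b ∧ p)))| = |{m5, m7}| = 2.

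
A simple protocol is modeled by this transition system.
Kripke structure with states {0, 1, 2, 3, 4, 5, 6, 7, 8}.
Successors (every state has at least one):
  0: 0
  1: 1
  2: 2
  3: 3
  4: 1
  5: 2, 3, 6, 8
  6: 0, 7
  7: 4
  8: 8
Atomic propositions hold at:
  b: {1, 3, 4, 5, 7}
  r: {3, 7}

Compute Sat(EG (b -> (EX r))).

{0, 2, 3, 5, 6, 8}

Sat(EX r) = {s : some successor in {3, 7}} = {3, 5, 6}
Sat(b -> (EX r)) = {0, 2, 3, 5, 6, 8}
EG (b -> (EX r)): greatest fixpoint, start Z0 = {0, 2, 3, 5, 6, 8}, keep only states in Sat with some successor in Z. Already a fixed point.
Sat(EG (b -> (EX r))) = {0, 2, 3, 5, 6, 8}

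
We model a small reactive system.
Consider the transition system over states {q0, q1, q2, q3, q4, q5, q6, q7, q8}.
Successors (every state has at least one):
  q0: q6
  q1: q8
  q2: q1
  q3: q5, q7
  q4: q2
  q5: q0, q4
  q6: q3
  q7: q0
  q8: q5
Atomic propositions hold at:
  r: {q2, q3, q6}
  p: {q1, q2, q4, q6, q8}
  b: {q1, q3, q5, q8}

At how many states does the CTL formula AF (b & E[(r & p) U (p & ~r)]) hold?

Sat(r & p) = {q2, q6}
Sat(~r) = {q0, q1, q4, q5, q7, q8}
Sat(p & ~r) = {q1, q4, q8}
E[(r & p) U (p & ~r)]: least fixpoint, start Z0 = Sat((p & ~r)) = {q1, q4, q8}, add states in Sat(r & p) with some successor in Z. Z1 = {q1, q2, q4, q8}; fixed.
Sat(E[(r & p) U (p & ~r)]) = {q1, q2, q4, q8}
Sat(b & E[(r & p) U (p & ~r)]) = {q1, q8}
AF (b & E[(r & p) U (p & ~r)]): least fixpoint, start Z0 = {q1, q8}, add states with every successor in Z. Z1 = {q1, q2, q8}; Z2 = {q1, q2, q4, q8}; fixed.
Sat(AF (b & E[(r & p) U (p & ~r)])) = {q1, q2, q4, q8}
|Sat(AF (b & E[(r & p) U (p & ~r)]))| = |{q1, q2, q4, q8}| = 4.

4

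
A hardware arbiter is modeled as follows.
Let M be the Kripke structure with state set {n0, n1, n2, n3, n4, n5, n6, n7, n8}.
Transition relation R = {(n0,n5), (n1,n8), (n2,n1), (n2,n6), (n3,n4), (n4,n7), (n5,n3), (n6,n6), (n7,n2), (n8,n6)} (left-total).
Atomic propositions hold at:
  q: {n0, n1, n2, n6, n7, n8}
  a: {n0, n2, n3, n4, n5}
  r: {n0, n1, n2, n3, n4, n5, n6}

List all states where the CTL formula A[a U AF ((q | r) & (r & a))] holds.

Sat(q | r) = {n0, n1, n2, n3, n4, n5, n6, n7, n8}
Sat(r & a) = {n0, n2, n3, n4, n5}
Sat((q | r) & (r & a)) = {n0, n2, n3, n4, n5}
AF ((q | r) & (r & a)): least fixpoint, start Z0 = {n0, n2, n3, n4, n5}, add states with every successor in Z. Z1 = {n0, n2, n3, n4, n5, n7}; fixed.
Sat(AF ((q | r) & (r & a))) = {n0, n2, n3, n4, n5, n7}
A[a U AF ((q | r) & (r & a))]: least fixpoint, start Z0 = Sat(AF ((q | r) & (r & a))) = {n0, n2, n3, n4, n5, n7}, add states in Sat(a) with every successor in Z. Already a fixed point.
Sat(A[a U AF ((q | r) & (r & a))]) = {n0, n2, n3, n4, n5, n7}

{n0, n2, n3, n4, n5, n7}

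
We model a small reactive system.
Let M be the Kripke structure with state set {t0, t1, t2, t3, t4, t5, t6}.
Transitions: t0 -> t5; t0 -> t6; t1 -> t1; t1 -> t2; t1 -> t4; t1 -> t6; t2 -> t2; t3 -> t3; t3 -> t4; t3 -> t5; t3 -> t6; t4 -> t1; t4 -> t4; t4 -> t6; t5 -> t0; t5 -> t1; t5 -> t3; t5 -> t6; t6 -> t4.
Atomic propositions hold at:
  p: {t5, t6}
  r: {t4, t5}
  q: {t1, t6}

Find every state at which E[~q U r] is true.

Sat(~q) = {t0, t2, t3, t4, t5}
E[~q U r]: least fixpoint, start Z0 = Sat(r) = {t4, t5}, add states in Sat(~q) with some successor in Z. Z1 = {t0, t3, t4, t5}; fixed.
Sat(E[~q U r]) = {t0, t3, t4, t5}

{t0, t3, t4, t5}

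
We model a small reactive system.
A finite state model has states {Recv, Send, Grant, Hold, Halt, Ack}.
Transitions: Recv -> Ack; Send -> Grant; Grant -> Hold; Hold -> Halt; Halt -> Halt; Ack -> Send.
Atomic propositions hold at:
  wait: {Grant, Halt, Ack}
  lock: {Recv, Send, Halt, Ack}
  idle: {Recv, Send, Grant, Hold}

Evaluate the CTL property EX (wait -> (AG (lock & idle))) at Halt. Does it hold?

No

Sat(lock & idle) = {Recv, Send}
AG (lock & idle): greatest fixpoint, start Z0 = {Recv, Send}, keep only states in Sat with every successor in Z. Z1 = ∅; fixed.
Sat(AG (lock & idle)) = ∅
Sat(wait -> (AG (lock & idle))) = {Recv, Send, Hold}
Sat(EX (wait -> (AG (lock & idle)))) = {s : some successor in {Recv, Send, Hold}} = {Grant, Ack}
Halt ∉ Sat(EX (wait -> (AG (lock & idle)))) = {Grant, Ack}, so the formula does not hold at Halt.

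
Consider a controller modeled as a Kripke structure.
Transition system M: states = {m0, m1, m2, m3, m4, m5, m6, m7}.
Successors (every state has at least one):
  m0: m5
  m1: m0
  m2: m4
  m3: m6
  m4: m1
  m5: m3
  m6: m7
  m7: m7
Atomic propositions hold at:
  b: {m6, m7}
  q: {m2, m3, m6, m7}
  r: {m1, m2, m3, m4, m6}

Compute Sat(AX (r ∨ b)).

Sat(r ∨ b) = {m1, m2, m3, m4, m6, m7}
Sat(AX (r ∨ b)) = {s : every successor in {m1, m2, m3, m4, m6, m7}} = {m2, m3, m4, m5, m6, m7}

{m2, m3, m4, m5, m6, m7}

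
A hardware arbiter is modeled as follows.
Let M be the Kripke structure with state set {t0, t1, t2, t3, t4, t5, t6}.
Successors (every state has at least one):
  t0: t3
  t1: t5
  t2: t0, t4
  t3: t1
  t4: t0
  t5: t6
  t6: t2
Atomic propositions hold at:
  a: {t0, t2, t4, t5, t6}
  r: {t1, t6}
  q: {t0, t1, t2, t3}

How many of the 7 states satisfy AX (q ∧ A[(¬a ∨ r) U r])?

Sat(¬a) = {t1, t3}
Sat(¬a ∨ r) = {t1, t3, t6}
A[(¬a ∨ r) U r]: least fixpoint, start Z0 = Sat(r) = {t1, t6}, add states in Sat(¬a ∨ r) with every successor in Z. Z1 = {t1, t3, t6}; fixed.
Sat(A[(¬a ∨ r) U r]) = {t1, t3, t6}
Sat(q ∧ A[(¬a ∨ r) U r]) = {t1, t3}
Sat(AX (q ∧ A[(¬a ∨ r) U r])) = {s : every successor in {t1, t3}} = {t0, t3}
|Sat(AX (q ∧ A[(¬a ∨ r) U r]))| = |{t0, t3}| = 2.

2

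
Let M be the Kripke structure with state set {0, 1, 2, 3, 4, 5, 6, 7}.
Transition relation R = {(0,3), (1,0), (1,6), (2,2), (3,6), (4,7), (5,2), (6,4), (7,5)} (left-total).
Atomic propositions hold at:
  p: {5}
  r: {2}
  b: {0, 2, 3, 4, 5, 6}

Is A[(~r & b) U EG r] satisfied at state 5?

Yes

Sat(~r) = {0, 1, 3, 4, 5, 6, 7}
Sat(~r & b) = {0, 3, 4, 5, 6}
EG r: greatest fixpoint, start Z0 = {2}, keep only states in Sat with some successor in Z. Already a fixed point.
Sat(EG r) = {2}
A[(~r & b) U EG r]: least fixpoint, start Z0 = Sat(EG r) = {2}, add states in Sat(~r & b) with every successor in Z. Z1 = {2, 5}; fixed.
Sat(A[(~r & b) U EG r]) = {2, 5}
5 ∈ Sat(A[(~r & b) U EG r]) = {2, 5}, so the formula holds at 5.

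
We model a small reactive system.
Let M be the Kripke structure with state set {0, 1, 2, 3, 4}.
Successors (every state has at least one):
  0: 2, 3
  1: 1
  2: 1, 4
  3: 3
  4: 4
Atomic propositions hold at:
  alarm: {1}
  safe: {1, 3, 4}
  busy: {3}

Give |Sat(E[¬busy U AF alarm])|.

3

Sat(¬busy) = {0, 1, 2, 4}
AF alarm: least fixpoint, start Z0 = {1}, add states with every successor in Z. Already a fixed point.
Sat(AF alarm) = {1}
E[¬busy U AF alarm]: least fixpoint, start Z0 = Sat(AF alarm) = {1}, add states in Sat(¬busy) with some successor in Z. Z1 = {1, 2}; Z2 = {0, 1, 2}; fixed.
Sat(E[¬busy U AF alarm]) = {0, 1, 2}
|Sat(E[¬busy U AF alarm])| = |{0, 1, 2}| = 3.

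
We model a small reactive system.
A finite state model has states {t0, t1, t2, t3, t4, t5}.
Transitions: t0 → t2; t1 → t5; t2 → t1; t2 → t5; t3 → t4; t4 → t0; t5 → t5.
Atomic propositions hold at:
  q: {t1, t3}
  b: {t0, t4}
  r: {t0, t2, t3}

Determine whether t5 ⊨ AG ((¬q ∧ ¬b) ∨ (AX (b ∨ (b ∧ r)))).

Sat(¬q) = {t0, t2, t4, t5}
Sat(¬b) = {t1, t2, t3, t5}
Sat(¬q ∧ ¬b) = {t2, t5}
Sat(b ∧ r) = {t0}
Sat(b ∨ (b ∧ r)) = {t0, t4}
Sat(AX (b ∨ (b ∧ r))) = {s : every successor in {t0, t4}} = {t3, t4}
Sat((¬q ∧ ¬b) ∨ (AX (b ∨ (b ∧ r)))) = {t2, t3, t4, t5}
AG ((¬q ∧ ¬b) ∨ (AX (b ∨ (b ∧ r)))): greatest fixpoint, start Z0 = {t2, t3, t4, t5}, keep only states in Sat with every successor in Z. Z1 = {t3, t5}; Z2 = {t5}; fixed.
Sat(AG ((¬q ∧ ¬b) ∨ (AX (b ∨ (b ∧ r))))) = {t5}
t5 ∈ Sat(AG ((¬q ∧ ¬b) ∨ (AX (b ∨ (b ∧ r))))) = {t5}, so the formula holds at t5.

Yes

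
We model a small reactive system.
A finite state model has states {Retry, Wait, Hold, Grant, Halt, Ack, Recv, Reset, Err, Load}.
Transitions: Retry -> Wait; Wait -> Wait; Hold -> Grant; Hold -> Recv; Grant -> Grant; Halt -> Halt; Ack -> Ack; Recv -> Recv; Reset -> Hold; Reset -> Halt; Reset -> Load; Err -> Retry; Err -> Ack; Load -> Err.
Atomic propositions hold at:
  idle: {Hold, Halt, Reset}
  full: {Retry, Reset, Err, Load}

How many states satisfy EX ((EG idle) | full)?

EG idle: greatest fixpoint, start Z0 = {Hold, Halt, Reset}, keep only states in Sat with some successor in Z. Z1 = {Halt, Reset}; fixed.
Sat(EG idle) = {Halt, Reset}
Sat((EG idle) | full) = {Retry, Halt, Reset, Err, Load}
Sat(EX ((EG idle) | full)) = {s : some successor in {Retry, Halt, Reset, Err, Load}} = {Halt, Reset, Err, Load}
|Sat(EX ((EG idle) | full))| = |{Halt, Reset, Err, Load}| = 4.

4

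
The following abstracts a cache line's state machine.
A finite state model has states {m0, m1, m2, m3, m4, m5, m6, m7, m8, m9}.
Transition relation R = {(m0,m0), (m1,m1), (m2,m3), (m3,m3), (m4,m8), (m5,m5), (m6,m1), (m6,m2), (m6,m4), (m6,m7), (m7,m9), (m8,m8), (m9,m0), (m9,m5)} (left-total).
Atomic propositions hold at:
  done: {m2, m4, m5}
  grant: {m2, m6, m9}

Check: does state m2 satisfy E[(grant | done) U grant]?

Yes

Sat(grant | done) = {m2, m4, m5, m6, m9}
E[(grant | done) U grant]: least fixpoint, start Z0 = Sat(grant) = {m2, m6, m9}, add states in Sat(grant | done) with some successor in Z. Already a fixed point.
Sat(E[(grant | done) U grant]) = {m2, m6, m9}
m2 ∈ Sat(E[(grant | done) U grant]) = {m2, m6, m9}, so the formula holds at m2.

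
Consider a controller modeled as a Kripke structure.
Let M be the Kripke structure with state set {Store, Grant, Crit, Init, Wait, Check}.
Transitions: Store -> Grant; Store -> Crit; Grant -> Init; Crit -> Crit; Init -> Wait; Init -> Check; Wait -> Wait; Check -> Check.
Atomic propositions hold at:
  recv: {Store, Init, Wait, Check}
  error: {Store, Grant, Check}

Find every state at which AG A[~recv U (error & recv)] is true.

Sat(~recv) = {Grant, Crit}
Sat(error & recv) = {Store, Check}
A[~recv U (error & recv)]: least fixpoint, start Z0 = Sat((error & recv)) = {Store, Check}, add states in Sat(~recv) with every successor in Z. Already a fixed point.
Sat(A[~recv U (error & recv)]) = {Store, Check}
AG A[~recv U (error & recv)]: greatest fixpoint, start Z0 = {Store, Check}, keep only states in Sat with every successor in Z. Z1 = {Check}; fixed.
Sat(AG A[~recv U (error & recv)]) = {Check}

{Check}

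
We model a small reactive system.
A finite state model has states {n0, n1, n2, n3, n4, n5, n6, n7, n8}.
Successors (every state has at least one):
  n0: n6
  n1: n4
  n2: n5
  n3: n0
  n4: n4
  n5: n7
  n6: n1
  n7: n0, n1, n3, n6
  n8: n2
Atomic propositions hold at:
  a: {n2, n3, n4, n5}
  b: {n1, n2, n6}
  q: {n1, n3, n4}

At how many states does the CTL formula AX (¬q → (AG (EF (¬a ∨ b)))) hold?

3

Sat(¬q) = {n0, n2, n5, n6, n7, n8}
Sat(¬a) = {n0, n1, n6, n7, n8}
Sat(¬a ∨ b) = {n0, n1, n2, n6, n7, n8}
EF (¬a ∨ b): least fixpoint, start Z0 = {n0, n1, n2, n6, n7, n8}, add states with some successor in Z. Z1 = {n0, n1, n2, n3, n5, n6, n7, n8}; fixed.
Sat(EF (¬a ∨ b)) = {n0, n1, n2, n3, n5, n6, n7, n8}
AG (EF (¬a ∨ b)): greatest fixpoint, start Z0 = {n0, n1, n2, n3, n5, n6, n7, n8}, keep only states in Sat with every successor in Z. Z1 = {n0, n2, n3, n5, n6, n7, n8}; Z2 = {n0, n2, n3, n5, n8}; Z3 = {n2, n3, n8}; Z4 = {n8}; Z5 = ∅; fixed.
Sat(AG (EF (¬a ∨ b))) = ∅
Sat(¬q → (AG (EF (¬a ∨ b)))) = {n1, n3, n4}
Sat(AX (¬q → (AG (EF (¬a ∨ b))))) = {s : every successor in {n1, n3, n4}} = {n1, n4, n6}
|Sat(AX (¬q → (AG (EF (¬a ∨ b)))))| = |{n1, n4, n6}| = 3.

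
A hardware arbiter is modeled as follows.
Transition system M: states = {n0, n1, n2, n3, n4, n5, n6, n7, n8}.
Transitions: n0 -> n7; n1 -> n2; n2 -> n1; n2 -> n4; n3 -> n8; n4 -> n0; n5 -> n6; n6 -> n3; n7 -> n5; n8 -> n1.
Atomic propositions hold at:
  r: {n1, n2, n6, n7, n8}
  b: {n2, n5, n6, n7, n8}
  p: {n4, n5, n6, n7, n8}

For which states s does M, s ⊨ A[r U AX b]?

Sat(AX b) = {s : every successor in {n2, n5, n6, n7, n8}} = {n0, n1, n3, n5, n7}
A[r U AX b]: least fixpoint, start Z0 = Sat(AX b) = {n0, n1, n3, n5, n7}, add states in Sat(r) with every successor in Z. Z1 = {n0, n1, n3, n5, n6, n7, n8}; fixed.
Sat(A[r U AX b]) = {n0, n1, n3, n5, n6, n7, n8}

{n0, n1, n3, n5, n6, n7, n8}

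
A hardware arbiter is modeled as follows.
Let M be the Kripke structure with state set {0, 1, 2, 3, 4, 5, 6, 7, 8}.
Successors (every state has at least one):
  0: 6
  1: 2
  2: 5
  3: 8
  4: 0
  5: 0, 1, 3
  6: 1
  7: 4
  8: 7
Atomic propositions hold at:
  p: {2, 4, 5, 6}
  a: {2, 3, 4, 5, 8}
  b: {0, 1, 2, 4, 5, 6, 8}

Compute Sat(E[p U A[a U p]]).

{2, 4, 5, 6}

A[a U p]: least fixpoint, start Z0 = Sat(p) = {2, 4, 5, 6}, add states in Sat(a) with every successor in Z. Already a fixed point.
Sat(A[a U p]) = {2, 4, 5, 6}
E[p U A[a U p]]: least fixpoint, start Z0 = Sat(A[a U p]) = {2, 4, 5, 6}, add states in Sat(p) with some successor in Z. Already a fixed point.
Sat(E[p U A[a U p]]) = {2, 4, 5, 6}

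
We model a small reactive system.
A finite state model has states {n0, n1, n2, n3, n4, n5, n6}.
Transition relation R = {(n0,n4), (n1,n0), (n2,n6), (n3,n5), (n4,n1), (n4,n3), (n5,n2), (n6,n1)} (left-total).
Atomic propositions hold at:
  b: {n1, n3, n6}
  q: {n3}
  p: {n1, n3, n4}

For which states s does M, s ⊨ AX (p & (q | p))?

{n0, n4, n6}

Sat(q | p) = {n1, n3, n4}
Sat(p & (q | p)) = {n1, n3, n4}
Sat(AX (p & (q | p))) = {s : every successor in {n1, n3, n4}} = {n0, n4, n6}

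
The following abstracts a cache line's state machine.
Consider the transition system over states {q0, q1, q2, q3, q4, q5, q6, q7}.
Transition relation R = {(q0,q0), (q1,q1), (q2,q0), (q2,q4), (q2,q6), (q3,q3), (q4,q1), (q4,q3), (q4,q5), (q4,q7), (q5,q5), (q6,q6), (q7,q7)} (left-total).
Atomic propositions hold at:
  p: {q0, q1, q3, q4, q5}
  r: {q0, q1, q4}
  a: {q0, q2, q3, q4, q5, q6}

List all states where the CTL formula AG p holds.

{q0, q1, q3, q5}

AG p: greatest fixpoint, start Z0 = {q0, q1, q3, q4, q5}, keep only states in Sat with every successor in Z. Z1 = {q0, q1, q3, q5}; fixed.
Sat(AG p) = {q0, q1, q3, q5}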